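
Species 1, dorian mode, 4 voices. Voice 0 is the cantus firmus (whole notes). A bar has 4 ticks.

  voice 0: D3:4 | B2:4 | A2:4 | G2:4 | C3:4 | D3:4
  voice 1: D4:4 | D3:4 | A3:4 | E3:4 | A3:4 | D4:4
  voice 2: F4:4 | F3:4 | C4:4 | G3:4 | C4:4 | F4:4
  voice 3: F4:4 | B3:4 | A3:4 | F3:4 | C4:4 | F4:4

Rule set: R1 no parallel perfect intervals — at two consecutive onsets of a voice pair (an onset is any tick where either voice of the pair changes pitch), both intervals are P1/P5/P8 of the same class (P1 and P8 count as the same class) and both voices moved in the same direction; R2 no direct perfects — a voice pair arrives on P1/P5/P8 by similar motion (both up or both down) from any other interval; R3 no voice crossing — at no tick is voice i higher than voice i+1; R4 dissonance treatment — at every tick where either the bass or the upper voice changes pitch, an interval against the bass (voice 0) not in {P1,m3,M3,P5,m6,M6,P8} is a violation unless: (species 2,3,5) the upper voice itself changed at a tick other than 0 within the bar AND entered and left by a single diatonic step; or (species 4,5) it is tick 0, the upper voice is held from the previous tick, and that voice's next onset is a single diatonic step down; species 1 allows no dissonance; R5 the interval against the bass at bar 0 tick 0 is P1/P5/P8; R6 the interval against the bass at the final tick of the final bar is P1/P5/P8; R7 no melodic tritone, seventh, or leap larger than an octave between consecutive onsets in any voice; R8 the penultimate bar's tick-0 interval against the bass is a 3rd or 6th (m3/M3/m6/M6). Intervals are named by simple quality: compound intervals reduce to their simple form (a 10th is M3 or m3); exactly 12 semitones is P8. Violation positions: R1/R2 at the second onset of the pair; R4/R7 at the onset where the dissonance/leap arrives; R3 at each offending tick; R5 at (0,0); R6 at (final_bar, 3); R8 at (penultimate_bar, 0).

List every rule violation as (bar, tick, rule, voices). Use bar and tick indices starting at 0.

bar 0: v0=D3 v1=D4 v2=F4 v3=F4 downbeat m3
bar 1: v0=B2 v1=D3 v2=F3 v3=B3 downbeat P8
bar 2: v0=A2 v1=A3 v2=C4 v3=A3 downbeat P8
bar 3: v0=G2 v1=E3 v2=G3 v3=F3 downbeat m7
bar 4: v0=C3 v1=A3 v2=C4 v3=C4 downbeat P8
bar 5: v0=D3 v1=D4 v2=F4 v3=F4 downbeat m3
  -> R5 @ bar 0 tick 0 v(0, 2): opens on m3
  -> R5 @ bar 0 tick 0 v(0, 3): opens on m3
  -> R2 @ bar 1 tick 0 v(0, 3): D3/F4 m3 -> B2/B3 P8 similar
  -> R4 @ bar 1 tick 0 v(0, 2): B2/F3 TT untreated
  -> R7 @ bar 1 tick 0 v(3,): F4->B3 leap 6st
  -> R1 @ bar 2 tick 0 v(0, 3): B2/B3 P8 -> A2/A3 P8 similar
  -> R3 @ bar 2 tick 0 v(2, 3): C4 above A3
  -> R3 @ bar 2 tick 1 v(2, 3): C4 above A3
  -> R3 @ bar 2 tick 2 v(2, 3): C4 above A3
  -> R3 @ bar 2 tick 3 v(2, 3): C4 above A3
  -> R2 @ bar 3 tick 0 v(0, 2): A2/C4 m3 -> G2/G3 P8 similar
  -> R3 @ bar 3 tick 0 v(2, 3): G3 above F3
  -> R4 @ bar 3 tick 0 v(0, 3): G2/F3 m7 untreated
  -> R3 @ bar 3 tick 1 v(2, 3): G3 above F3
  -> R3 @ bar 3 tick 2 v(2, 3): G3 above F3
  -> R3 @ bar 3 tick 3 v(2, 3): G3 above F3
  -> R1 @ bar 4 tick 0 v(0, 2): G2/G3 P8 -> C3/C4 P8 similar
  -> R2 @ bar 4 tick 0 v(0, 3): G2/F3 m7 -> C3/C4 P8 similar
  -> R2 @ bar 4 tick 0 v(2, 3): G3/F3 M2 -> C4/C4 P1 similar
  -> R8 @ bar 4 tick 0 v(0, 2): penult P8 not 3rd/6th
  -> R8 @ bar 4 tick 0 v(0, 3): penult P8 not 3rd/6th
  -> R1 @ bar 5 tick 0 v(2, 3): C4/C4 P1 -> F4/F4 P1 similar
  -> R2 @ bar 5 tick 0 v(0, 1): C3/A3 M6 -> D3/D4 P8 similar
  -> R6 @ bar 5 tick 3 v(0, 2): closes on m3
  -> R6 @ bar 5 tick 3 v(0, 3): closes on m3

(0, 0, R5, (0, 2))
(0, 0, R5, (0, 3))
(1, 0, R2, (0, 3))
(1, 0, R4, (0, 2))
(1, 0, R7, (3,))
(2, 0, R1, (0, 3))
(2, 0, R3, (2, 3))
(2, 1, R3, (2, 3))
(2, 2, R3, (2, 3))
(2, 3, R3, (2, 3))
(3, 0, R2, (0, 2))
(3, 0, R3, (2, 3))
(3, 0, R4, (0, 3))
(3, 1, R3, (2, 3))
(3, 2, R3, (2, 3))
(3, 3, R3, (2, 3))
(4, 0, R1, (0, 2))
(4, 0, R2, (0, 3))
(4, 0, R2, (2, 3))
(4, 0, R8, (0, 2))
(4, 0, R8, (0, 3))
(5, 0, R1, (2, 3))
(5, 0, R2, (0, 1))
(5, 3, R6, (0, 2))
(5, 3, R6, (0, 3))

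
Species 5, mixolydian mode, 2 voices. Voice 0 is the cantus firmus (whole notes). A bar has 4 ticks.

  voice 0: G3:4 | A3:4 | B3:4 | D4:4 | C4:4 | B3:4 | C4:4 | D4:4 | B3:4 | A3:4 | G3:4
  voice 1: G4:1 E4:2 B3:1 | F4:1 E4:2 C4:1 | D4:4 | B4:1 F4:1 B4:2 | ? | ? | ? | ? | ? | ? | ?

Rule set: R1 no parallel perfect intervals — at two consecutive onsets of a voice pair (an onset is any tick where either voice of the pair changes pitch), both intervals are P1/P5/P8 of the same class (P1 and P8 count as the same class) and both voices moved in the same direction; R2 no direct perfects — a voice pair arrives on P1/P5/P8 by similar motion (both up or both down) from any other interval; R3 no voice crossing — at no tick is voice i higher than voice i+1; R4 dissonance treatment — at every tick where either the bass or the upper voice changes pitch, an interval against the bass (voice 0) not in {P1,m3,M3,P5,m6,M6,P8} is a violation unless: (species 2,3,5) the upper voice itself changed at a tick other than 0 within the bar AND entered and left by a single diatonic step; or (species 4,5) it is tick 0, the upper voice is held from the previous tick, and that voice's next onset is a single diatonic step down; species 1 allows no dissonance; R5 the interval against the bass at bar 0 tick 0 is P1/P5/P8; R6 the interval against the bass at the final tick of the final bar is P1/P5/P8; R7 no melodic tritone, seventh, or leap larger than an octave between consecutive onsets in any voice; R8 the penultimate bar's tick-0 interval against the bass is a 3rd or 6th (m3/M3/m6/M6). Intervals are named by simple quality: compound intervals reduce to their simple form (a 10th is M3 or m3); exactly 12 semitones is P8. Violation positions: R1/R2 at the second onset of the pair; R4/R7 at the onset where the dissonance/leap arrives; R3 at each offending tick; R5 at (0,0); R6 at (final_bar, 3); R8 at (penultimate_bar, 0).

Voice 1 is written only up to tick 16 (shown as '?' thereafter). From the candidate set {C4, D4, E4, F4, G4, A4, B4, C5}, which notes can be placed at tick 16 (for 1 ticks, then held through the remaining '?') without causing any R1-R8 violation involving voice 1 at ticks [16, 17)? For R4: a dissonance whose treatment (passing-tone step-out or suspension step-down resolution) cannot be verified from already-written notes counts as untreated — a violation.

{A4, C5, E4}

C4: violates R2,R7
D4: violates R4
E4: legal
F4: violates R4,R7
G4: violates R2
A4: legal
B4: violates R4
C5: legal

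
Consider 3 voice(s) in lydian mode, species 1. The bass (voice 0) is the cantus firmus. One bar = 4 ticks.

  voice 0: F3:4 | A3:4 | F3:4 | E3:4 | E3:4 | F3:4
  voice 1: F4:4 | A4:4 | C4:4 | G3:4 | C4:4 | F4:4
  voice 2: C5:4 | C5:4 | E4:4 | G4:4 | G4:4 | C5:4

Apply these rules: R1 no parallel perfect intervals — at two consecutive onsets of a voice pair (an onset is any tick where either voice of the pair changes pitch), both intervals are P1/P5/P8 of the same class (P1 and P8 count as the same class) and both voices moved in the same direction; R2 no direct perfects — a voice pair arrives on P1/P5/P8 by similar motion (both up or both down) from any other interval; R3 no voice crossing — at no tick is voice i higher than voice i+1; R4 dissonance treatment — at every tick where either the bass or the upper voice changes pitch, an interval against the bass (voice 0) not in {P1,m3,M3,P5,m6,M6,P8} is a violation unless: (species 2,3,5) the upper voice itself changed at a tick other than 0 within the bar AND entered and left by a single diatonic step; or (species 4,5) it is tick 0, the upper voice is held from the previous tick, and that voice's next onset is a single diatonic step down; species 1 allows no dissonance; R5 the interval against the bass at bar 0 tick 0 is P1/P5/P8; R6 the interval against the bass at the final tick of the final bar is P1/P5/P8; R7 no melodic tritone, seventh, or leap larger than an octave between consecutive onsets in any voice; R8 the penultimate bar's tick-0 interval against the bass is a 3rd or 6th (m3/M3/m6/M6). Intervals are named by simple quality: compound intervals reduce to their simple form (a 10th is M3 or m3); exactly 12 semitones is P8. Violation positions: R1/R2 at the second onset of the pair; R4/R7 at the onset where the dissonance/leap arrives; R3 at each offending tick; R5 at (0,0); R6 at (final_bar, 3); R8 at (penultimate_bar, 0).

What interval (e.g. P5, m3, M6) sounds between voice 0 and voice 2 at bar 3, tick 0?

m3

voice 0=E3 voice 2=G4 -> m3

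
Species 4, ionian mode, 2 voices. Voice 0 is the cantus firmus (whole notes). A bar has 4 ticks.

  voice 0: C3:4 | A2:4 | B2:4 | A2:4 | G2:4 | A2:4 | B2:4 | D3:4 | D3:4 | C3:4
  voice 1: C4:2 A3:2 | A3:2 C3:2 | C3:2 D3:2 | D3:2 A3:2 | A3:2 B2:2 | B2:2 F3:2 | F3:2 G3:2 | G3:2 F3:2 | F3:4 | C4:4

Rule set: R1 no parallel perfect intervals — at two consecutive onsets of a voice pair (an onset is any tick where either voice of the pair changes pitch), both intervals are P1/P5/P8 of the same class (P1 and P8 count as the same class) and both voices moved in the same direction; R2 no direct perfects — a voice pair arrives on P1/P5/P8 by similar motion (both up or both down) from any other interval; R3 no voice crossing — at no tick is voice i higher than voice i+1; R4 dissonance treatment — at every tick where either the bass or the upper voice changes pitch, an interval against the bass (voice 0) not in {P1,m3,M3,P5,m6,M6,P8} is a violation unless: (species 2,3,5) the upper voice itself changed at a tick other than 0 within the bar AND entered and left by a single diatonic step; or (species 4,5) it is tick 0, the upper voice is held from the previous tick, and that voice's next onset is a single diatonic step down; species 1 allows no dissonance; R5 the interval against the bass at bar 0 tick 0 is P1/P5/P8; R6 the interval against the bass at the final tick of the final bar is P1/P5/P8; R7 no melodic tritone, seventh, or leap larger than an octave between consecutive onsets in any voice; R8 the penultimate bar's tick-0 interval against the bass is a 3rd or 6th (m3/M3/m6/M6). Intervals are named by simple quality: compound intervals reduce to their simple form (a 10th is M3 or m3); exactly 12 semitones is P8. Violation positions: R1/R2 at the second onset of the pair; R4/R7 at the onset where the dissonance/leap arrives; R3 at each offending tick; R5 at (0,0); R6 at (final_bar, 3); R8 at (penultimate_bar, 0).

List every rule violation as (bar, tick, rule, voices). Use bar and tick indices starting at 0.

bar 0: v0=C3 v1=C4 downbeat P8
bar 1: v0=A2 v1=A3 downbeat P8
bar 2: v0=B2 v1=C3 downbeat m2
bar 3: v0=A2 v1=D3 downbeat P4
bar 4: v0=G2 v1=A3 downbeat M2
bar 5: v0=A2 v1=B2 downbeat M2
bar 6: v0=B2 v1=F3 downbeat TT
bar 7: v0=D3 v1=G3 downbeat P4
bar 8: v0=D3 v1=F3 downbeat m3
bar 9: v0=C3 v1=C4 downbeat P8
  -> R4 @ bar 2 tick 0 v(0, 1): B2/C3 m2 untreated
  -> R4 @ bar 3 tick 0 v(0, 1): A2/D3 P4 untreated
  -> R4 @ bar 4 tick 0 v(0, 1): G2/A3 M2 untreated
  -> R7 @ bar 4 tick 2 v(1,): A3->B2 leap 10st
  -> R4 @ bar 5 tick 0 v(0, 1): A2/B2 M2 untreated
  -> R7 @ bar 5 tick 2 v(1,): B2->F3 leap 6st
  -> R4 @ bar 6 tick 0 v(0, 1): B2/F3 TT untreated

(2, 0, R4, (0, 1))
(3, 0, R4, (0, 1))
(4, 0, R4, (0, 1))
(4, 2, R7, (1,))
(5, 0, R4, (0, 1))
(5, 2, R7, (1,))
(6, 0, R4, (0, 1))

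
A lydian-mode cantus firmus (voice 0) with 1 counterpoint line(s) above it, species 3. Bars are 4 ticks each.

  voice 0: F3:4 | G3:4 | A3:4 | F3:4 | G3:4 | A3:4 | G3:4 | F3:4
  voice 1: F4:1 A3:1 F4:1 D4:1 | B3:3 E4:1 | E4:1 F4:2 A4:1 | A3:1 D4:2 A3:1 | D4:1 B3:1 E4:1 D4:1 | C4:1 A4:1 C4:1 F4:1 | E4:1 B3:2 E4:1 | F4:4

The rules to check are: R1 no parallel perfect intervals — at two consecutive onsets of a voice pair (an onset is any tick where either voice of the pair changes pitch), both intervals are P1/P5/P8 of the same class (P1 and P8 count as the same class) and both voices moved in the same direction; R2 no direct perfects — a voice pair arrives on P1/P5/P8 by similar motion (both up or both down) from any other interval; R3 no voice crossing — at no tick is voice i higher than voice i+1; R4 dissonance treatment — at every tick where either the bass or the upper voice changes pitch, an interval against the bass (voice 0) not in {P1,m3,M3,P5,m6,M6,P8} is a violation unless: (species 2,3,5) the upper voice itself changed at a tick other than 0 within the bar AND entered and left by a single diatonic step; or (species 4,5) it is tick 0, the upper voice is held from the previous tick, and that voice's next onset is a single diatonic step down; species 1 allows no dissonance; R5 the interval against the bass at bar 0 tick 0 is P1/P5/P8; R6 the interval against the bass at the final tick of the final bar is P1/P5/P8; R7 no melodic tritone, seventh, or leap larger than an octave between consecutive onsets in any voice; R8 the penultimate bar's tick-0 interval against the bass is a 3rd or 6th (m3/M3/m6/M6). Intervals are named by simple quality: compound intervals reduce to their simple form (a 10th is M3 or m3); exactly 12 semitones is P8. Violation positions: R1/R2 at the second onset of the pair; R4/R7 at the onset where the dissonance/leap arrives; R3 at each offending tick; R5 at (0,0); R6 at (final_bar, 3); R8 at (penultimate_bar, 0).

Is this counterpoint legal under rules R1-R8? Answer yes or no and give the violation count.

No (1 violations)

bar 0: v0=F3 v1=F4 (P8)
bar 1: v0=G3 v1=B3 (M3)
bar 2: v0=A3 v1=E4 (P5)
bar 3: v0=F3 v1=A3 (M3)
bar 4: v0=G3 v1=D4 (P5)
bar 5: v0=A3 v1=C4 (m3)
bar 6: v0=G3 v1=E4 (M6)
bar 7: v0=F3 v1=F4 (P8)
  R2 @ bar4.0: F3/A3 M3 -> G3/D4 P5 similar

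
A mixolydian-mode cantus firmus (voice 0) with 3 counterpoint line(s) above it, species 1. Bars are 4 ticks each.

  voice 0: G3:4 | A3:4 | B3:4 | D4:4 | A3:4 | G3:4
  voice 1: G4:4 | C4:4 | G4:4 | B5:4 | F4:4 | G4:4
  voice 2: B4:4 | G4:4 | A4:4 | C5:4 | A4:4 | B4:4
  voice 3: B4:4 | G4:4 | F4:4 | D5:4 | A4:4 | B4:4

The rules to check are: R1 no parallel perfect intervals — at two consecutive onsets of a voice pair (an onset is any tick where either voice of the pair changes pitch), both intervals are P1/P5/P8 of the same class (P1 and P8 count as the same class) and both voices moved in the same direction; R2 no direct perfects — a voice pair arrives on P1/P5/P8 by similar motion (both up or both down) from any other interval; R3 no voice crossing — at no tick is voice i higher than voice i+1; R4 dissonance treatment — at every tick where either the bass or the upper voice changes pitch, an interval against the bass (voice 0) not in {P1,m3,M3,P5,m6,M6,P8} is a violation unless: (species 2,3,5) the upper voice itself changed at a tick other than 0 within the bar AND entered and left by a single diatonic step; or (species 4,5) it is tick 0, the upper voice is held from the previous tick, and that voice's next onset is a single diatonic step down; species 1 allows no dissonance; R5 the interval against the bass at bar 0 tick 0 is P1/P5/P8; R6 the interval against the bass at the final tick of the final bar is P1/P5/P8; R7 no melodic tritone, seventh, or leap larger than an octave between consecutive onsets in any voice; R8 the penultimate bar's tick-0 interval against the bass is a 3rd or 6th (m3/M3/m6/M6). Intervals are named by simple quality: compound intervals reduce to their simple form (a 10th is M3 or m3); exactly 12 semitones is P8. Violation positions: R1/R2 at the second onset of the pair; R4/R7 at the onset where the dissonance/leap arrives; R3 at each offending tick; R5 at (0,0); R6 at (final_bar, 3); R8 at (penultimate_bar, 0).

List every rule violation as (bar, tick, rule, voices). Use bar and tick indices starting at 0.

(0, 0, R5, (0, 2))
(0, 0, R5, (0, 3))
(1, 0, R1, (2, 3))
(1, 0, R2, (1, 2))
(1, 0, R2, (1, 3))
(1, 0, R4, (0, 2))
(1, 0, R4, (0, 3))
(2, 0, R3, (2, 3))
(2, 0, R4, (0, 2))
(2, 0, R4, (0, 3))
(2, 1, R3, (2, 3))
(2, 2, R3, (2, 3))
(2, 3, R3, (2, 3))
(3, 0, R2, (0, 3))
(3, 0, R3, (1, 2))
(3, 0, R4, (0, 2))
(3, 0, R7, (1,))
(3, 1, R3, (1, 2))
(3, 2, R3, (1, 2))
(3, 3, R3, (1, 2))
(4, 0, R1, (0, 3))
(4, 0, R2, (0, 2))
(4, 0, R2, (2, 3))
(4, 0, R7, (1,))
(4, 0, R8, (0, 2))
(4, 0, R8, (0, 3))
(5, 0, R1, (2, 3))
(5, 3, R6, (0, 2))
(5, 3, R6, (0, 3))

bar 0: v0=G3 v1=G4 v2=B4 v3=B4 downbeat M3
bar 1: v0=A3 v1=C4 v2=G4 v3=G4 downbeat m7
bar 2: v0=B3 v1=G4 v2=A4 v3=F4 downbeat TT
bar 3: v0=D4 v1=B5 v2=C5 v3=D5 downbeat P8
bar 4: v0=A3 v1=F4 v2=A4 v3=A4 downbeat P8
bar 5: v0=G3 v1=G4 v2=B4 v3=B4 downbeat M3
  -> R5 @ bar 0 tick 0 v(0, 2): opens on M3
  -> R5 @ bar 0 tick 0 v(0, 3): opens on M3
  -> R1 @ bar 1 tick 0 v(2, 3): B4/B4 P1 -> G4/G4 P1 similar
  -> R2 @ bar 1 tick 0 v(1, 2): G4/B4 M3 -> C4/G4 P5 similar
  -> R2 @ bar 1 tick 0 v(1, 3): G4/B4 M3 -> C4/G4 P5 similar
  -> R4 @ bar 1 tick 0 v(0, 2): A3/G4 m7 untreated
  -> R4 @ bar 1 tick 0 v(0, 3): A3/G4 m7 untreated
  -> R3 @ bar 2 tick 0 v(2, 3): A4 above F4
  -> R4 @ bar 2 tick 0 v(0, 2): B3/A4 m7 untreated
  -> R4 @ bar 2 tick 0 v(0, 3): B3/F4 TT untreated
  -> R3 @ bar 2 tick 1 v(2, 3): A4 above F4
  -> R3 @ bar 2 tick 2 v(2, 3): A4 above F4
  -> R3 @ bar 2 tick 3 v(2, 3): A4 above F4
  -> R2 @ bar 3 tick 0 v(0, 3): B3/F4 TT -> D4/D5 P8 similar
  -> R3 @ bar 3 tick 0 v(1, 2): B5 above C5
  -> R4 @ bar 3 tick 0 v(0, 2): D4/C5 m7 untreated
  -> R7 @ bar 3 tick 0 v(1,): G4->B5 leap 16st
  -> R3 @ bar 3 tick 1 v(1, 2): B5 above C5
  -> R3 @ bar 3 tick 2 v(1, 2): B5 above C5
  -> R3 @ bar 3 tick 3 v(1, 2): B5 above C5
  -> R1 @ bar 4 tick 0 v(0, 3): D4/D5 P8 -> A3/A4 P8 similar
  -> R2 @ bar 4 tick 0 v(0, 2): D4/C5 m7 -> A3/A4 P8 similar
  -> R2 @ bar 4 tick 0 v(2, 3): C5/D5 M2 -> A4/A4 P1 similar
  -> R7 @ bar 4 tick 0 v(1,): B5->F4 leap 18st
  -> R8 @ bar 4 tick 0 v(0, 2): penult P8 not 3rd/6th
  -> R8 @ bar 4 tick 0 v(0, 3): penult P8 not 3rd/6th
  -> R1 @ bar 5 tick 0 v(2, 3): A4/A4 P1 -> B4/B4 P1 similar
  -> R6 @ bar 5 tick 3 v(0, 2): closes on M3
  -> R6 @ bar 5 tick 3 v(0, 3): closes on M3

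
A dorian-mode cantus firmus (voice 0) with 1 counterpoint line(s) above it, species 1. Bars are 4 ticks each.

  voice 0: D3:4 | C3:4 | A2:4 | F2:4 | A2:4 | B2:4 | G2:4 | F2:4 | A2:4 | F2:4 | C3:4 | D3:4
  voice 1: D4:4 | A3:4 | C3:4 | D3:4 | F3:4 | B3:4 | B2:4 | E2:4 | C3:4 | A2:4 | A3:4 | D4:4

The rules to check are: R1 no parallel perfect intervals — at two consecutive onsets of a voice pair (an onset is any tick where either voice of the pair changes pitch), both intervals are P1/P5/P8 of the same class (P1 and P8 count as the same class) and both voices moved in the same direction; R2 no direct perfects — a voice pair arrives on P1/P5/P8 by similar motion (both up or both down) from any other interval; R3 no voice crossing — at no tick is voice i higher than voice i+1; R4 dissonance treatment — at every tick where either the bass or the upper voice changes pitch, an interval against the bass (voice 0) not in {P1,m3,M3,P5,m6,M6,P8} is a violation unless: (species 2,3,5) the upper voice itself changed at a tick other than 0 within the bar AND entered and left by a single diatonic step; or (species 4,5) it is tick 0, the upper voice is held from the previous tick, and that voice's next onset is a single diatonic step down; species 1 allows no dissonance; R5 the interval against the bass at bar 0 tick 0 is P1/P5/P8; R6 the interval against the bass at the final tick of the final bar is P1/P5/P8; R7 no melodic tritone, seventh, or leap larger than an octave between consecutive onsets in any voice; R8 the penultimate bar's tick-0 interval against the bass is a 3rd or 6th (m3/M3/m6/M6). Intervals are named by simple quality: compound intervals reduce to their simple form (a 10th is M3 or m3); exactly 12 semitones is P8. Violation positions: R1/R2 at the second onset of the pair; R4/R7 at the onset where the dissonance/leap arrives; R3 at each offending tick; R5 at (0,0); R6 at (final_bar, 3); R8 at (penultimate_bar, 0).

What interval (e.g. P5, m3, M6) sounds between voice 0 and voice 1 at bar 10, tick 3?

voice 0=C3 voice 1=A3 -> M6

M6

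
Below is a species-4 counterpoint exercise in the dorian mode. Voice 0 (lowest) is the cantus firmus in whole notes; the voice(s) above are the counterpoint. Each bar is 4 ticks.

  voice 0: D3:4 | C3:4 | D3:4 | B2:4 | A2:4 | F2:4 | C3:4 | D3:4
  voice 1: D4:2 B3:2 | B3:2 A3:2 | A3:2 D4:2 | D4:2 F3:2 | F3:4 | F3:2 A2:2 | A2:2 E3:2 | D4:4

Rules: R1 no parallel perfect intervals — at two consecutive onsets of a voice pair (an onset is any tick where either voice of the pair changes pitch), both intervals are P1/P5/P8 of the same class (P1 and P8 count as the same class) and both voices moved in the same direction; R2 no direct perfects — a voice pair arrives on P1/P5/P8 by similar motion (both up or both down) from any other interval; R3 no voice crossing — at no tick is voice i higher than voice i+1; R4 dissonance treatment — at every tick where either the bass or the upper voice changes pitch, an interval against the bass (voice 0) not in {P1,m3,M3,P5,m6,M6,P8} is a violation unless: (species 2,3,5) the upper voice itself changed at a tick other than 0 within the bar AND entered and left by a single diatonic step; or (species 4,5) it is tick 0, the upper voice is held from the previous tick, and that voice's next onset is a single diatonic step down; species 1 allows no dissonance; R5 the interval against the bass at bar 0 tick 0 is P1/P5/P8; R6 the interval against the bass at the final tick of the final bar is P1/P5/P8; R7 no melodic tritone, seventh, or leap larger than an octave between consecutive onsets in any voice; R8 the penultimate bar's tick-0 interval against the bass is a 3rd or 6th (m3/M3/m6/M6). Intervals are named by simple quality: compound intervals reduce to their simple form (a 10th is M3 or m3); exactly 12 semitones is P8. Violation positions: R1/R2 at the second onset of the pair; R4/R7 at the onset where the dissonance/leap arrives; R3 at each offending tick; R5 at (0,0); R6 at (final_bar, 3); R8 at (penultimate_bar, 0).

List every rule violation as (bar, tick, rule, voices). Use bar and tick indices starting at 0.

bar 0: v0=D3 v1=D4 downbeat P8
bar 1: v0=C3 v1=B3 downbeat M7
bar 2: v0=D3 v1=A3 downbeat P5
bar 3: v0=B2 v1=D4 downbeat m3
bar 4: v0=A2 v1=F3 downbeat m6
bar 5: v0=F2 v1=F3 downbeat P8
bar 6: v0=C3 v1=A2 downbeat m3
bar 7: v0=D3 v1=D4 downbeat P8
  -> R4 @ bar 3 tick 2 v(0, 1): B2/F3 TT untreated
  -> R3 @ bar 6 tick 0 v(0, 1): C3 above A2
  -> R3 @ bar 6 tick 1 v(0, 1): C3 above A2
  -> R2 @ bar 7 tick 0 v(0, 1): C3/E3 M3 -> D3/D4 P8 similar
  -> R7 @ bar 7 tick 0 v(1,): E3->D4 leap 10st

(3, 2, R4, (0, 1))
(6, 0, R3, (0, 1))
(6, 1, R3, (0, 1))
(7, 0, R2, (0, 1))
(7, 0, R7, (1,))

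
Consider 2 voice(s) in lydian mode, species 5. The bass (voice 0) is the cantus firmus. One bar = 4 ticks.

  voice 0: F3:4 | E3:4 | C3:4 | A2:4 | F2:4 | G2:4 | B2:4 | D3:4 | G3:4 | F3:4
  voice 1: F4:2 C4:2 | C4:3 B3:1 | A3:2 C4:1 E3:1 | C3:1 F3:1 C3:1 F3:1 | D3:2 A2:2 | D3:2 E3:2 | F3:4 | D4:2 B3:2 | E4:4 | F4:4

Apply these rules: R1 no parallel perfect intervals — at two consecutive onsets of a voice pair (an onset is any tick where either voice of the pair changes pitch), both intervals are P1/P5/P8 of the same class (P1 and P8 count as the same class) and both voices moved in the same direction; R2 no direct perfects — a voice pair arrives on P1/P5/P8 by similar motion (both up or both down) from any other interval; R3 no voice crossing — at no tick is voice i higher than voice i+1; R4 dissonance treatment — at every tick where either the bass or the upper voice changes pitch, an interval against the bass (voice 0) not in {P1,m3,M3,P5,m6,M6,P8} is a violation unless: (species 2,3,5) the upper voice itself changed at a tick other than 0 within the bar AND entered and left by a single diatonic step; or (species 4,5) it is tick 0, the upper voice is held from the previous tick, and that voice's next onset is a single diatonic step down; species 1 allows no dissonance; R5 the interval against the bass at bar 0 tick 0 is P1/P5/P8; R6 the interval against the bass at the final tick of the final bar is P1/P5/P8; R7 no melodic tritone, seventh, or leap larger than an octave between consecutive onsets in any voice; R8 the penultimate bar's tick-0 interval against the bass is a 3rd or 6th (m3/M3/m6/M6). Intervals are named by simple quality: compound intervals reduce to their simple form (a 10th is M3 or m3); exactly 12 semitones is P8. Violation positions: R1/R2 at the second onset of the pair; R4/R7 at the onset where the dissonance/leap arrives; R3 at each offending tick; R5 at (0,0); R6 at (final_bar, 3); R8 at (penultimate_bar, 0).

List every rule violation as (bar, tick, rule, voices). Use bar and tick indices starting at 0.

bar 0: v0=F3 v1=F4 downbeat P8
bar 1: v0=E3 v1=C4 downbeat m6
bar 2: v0=C3 v1=A3 downbeat M6
bar 3: v0=A2 v1=C3 downbeat m3
bar 4: v0=F2 v1=D3 downbeat M6
bar 5: v0=G2 v1=D3 downbeat P5
bar 6: v0=B2 v1=F3 downbeat TT
bar 7: v0=D3 v1=D4 downbeat P8
bar 8: v0=G3 v1=E4 downbeat M6
bar 9: v0=F3 v1=F4 downbeat P8
  -> R2 @ bar 5 tick 0 v(0, 1): F2/A2 M3 -> G2/D3 P5 similar
  -> R4 @ bar 6 tick 0 v(0, 1): B2/F3 TT untreated
  -> R2 @ bar 7 tick 0 v(0, 1): B2/F3 TT -> D3/D4 P8 similar

(5, 0, R2, (0, 1))
(6, 0, R4, (0, 1))
(7, 0, R2, (0, 1))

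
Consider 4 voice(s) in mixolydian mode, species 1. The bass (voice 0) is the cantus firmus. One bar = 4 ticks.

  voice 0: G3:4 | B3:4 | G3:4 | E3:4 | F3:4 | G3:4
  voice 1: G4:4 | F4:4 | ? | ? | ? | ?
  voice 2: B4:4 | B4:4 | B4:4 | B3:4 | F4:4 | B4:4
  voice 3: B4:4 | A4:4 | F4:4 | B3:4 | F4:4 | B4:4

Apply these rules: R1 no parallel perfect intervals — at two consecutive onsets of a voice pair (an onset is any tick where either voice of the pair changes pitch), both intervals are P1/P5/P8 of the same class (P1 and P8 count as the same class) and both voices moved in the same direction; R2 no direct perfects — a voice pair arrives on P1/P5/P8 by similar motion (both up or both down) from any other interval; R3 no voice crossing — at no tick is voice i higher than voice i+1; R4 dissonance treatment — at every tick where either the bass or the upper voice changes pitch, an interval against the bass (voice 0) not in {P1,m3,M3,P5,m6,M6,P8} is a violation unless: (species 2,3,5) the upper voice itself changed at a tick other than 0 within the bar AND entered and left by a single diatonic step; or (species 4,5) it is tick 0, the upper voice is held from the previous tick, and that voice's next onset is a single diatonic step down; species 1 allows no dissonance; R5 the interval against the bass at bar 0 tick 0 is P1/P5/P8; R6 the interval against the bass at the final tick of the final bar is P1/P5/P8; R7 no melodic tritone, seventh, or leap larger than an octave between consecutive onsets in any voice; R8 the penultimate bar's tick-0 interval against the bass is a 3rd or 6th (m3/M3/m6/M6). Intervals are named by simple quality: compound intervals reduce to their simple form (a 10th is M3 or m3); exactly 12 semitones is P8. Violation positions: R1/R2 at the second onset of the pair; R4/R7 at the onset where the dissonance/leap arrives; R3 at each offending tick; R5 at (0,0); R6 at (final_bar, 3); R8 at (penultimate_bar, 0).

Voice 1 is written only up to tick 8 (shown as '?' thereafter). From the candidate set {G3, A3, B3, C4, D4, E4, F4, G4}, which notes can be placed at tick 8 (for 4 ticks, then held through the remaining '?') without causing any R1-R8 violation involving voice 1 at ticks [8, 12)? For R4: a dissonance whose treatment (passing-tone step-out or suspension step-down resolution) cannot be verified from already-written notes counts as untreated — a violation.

G3: violates R2,R7
A3: violates R4
B3: violates R7
C4: violates R4
D4: violates R2
E4: legal
F4: violates R4
G4: legal

{E4, G4}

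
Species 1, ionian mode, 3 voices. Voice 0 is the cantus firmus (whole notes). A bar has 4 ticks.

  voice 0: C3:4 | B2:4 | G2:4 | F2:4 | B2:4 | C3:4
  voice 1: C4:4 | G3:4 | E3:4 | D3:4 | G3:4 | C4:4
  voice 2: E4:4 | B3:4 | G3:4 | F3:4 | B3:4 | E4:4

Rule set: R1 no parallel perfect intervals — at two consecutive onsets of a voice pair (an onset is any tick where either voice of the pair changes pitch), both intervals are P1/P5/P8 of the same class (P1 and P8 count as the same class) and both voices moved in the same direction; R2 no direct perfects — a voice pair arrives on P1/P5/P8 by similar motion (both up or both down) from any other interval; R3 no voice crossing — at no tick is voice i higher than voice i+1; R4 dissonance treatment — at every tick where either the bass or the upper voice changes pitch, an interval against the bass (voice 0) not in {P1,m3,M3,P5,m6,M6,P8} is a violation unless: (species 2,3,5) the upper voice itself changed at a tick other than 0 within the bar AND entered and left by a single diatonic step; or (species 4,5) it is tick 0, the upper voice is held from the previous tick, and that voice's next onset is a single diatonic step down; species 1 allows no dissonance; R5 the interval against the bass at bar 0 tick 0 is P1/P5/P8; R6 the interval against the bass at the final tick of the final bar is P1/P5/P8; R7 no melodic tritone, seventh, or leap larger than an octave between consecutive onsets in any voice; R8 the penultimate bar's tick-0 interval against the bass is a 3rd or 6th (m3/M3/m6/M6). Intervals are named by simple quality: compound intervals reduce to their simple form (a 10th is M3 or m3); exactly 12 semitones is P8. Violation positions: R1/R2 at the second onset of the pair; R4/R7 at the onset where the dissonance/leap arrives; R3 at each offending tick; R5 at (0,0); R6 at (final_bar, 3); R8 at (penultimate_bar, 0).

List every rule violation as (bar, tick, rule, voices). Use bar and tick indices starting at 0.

bar 0: v0=C3 v1=C4 v2=E4 downbeat M3
bar 1: v0=B2 v1=G3 v2=B3 downbeat P8
bar 2: v0=G2 v1=E3 v2=G3 downbeat P8
bar 3: v0=F2 v1=D3 v2=F3 downbeat P8
bar 4: v0=B2 v1=G3 v2=B3 downbeat P8
bar 5: v0=C3 v1=C4 v2=E4 downbeat M3
  -> R5 @ bar 0 tick 0 v(0, 2): opens on M3
  -> R2 @ bar 1 tick 0 v(0, 2): C3/E4 M3 -> B2/B3 P8 similar
  -> R1 @ bar 2 tick 0 v(0, 2): B2/B3 P8 -> G2/G3 P8 similar
  -> R1 @ bar 3 tick 0 v(0, 2): G2/G3 P8 -> F2/F3 P8 similar
  -> R1 @ bar 4 tick 0 v(0, 2): F2/F3 P8 -> B2/B3 P8 similar
  -> R7 @ bar 4 tick 0 v(0,): F2->B2 leap 6st
  -> R7 @ bar 4 tick 0 v(2,): F3->B3 leap 6st
  -> R8 @ bar 4 tick 0 v(0, 2): penult P8 not 3rd/6th
  -> R2 @ bar 5 tick 0 v(0, 1): B2/G3 m6 -> C3/C4 P8 similar
  -> R6 @ bar 5 tick 3 v(0, 2): closes on M3

(0, 0, R5, (0, 2))
(1, 0, R2, (0, 2))
(2, 0, R1, (0, 2))
(3, 0, R1, (0, 2))
(4, 0, R1, (0, 2))
(4, 0, R7, (0,))
(4, 0, R7, (2,))
(4, 0, R8, (0, 2))
(5, 0, R2, (0, 1))
(5, 3, R6, (0, 2))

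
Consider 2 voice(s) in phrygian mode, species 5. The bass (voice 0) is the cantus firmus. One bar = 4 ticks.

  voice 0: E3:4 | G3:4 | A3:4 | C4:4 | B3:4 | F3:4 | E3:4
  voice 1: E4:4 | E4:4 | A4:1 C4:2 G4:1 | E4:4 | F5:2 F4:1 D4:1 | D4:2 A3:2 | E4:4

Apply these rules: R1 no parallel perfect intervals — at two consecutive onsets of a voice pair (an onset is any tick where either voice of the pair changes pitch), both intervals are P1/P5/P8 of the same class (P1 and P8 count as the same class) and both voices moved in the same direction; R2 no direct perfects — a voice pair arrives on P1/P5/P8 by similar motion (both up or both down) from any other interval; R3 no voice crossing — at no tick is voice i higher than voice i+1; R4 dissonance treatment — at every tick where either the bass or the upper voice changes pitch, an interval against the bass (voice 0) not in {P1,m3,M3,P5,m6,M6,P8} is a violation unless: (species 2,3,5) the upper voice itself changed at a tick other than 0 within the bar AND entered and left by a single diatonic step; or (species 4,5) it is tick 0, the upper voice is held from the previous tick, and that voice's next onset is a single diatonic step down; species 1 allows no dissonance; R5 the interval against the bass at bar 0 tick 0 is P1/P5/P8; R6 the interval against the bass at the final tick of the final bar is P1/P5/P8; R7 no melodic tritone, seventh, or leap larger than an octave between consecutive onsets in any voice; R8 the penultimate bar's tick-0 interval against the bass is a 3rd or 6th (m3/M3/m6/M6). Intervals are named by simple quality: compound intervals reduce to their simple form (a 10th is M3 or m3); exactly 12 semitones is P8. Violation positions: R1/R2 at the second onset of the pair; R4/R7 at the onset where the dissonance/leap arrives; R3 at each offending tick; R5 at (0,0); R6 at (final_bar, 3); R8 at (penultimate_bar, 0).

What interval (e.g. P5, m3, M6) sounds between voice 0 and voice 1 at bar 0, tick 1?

voice 0=E3 voice 1=E4 -> P8

P8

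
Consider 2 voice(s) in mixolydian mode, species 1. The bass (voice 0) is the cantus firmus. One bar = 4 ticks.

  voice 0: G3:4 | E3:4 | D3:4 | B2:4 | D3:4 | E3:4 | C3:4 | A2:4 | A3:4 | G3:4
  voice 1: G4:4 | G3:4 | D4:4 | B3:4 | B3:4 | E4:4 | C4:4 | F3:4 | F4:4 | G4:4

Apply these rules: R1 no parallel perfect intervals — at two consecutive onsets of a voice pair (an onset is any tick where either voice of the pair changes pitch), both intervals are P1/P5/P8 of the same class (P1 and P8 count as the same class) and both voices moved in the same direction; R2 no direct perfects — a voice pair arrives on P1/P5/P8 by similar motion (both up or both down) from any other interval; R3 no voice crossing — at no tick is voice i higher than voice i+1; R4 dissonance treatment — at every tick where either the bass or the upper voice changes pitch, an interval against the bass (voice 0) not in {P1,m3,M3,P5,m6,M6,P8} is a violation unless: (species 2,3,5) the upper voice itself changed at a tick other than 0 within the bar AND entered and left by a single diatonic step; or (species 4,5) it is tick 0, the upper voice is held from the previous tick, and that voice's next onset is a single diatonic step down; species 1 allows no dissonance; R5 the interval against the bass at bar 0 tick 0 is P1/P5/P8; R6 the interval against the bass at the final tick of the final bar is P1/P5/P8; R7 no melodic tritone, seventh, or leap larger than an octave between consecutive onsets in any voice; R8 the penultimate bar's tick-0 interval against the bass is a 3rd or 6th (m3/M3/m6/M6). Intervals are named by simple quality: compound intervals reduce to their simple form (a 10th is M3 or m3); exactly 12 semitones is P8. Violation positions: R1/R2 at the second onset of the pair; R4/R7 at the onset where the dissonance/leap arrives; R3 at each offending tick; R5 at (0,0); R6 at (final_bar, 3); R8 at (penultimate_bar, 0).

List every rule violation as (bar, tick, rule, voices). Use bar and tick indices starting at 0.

bar 0: v0=G3 v1=G4 downbeat P8
bar 1: v0=E3 v1=G3 downbeat m3
bar 2: v0=D3 v1=D4 downbeat P8
bar 3: v0=B2 v1=B3 downbeat P8
bar 4: v0=D3 v1=B3 downbeat M6
bar 5: v0=E3 v1=E4 downbeat P8
bar 6: v0=C3 v1=C4 downbeat P8
bar 7: v0=A2 v1=F3 downbeat m6
bar 8: v0=A3 v1=F4 downbeat m6
bar 9: v0=G3 v1=G4 downbeat P8
  -> R1 @ bar 3 tick 0 v(0, 1): D3/D4 P8 -> B2/B3 P8 similar
  -> R2 @ bar 5 tick 0 v(0, 1): D3/B3 M6 -> E3/E4 P8 similar
  -> R1 @ bar 6 tick 0 v(0, 1): E3/E4 P8 -> C3/C4 P8 similar

(3, 0, R1, (0, 1))
(5, 0, R2, (0, 1))
(6, 0, R1, (0, 1))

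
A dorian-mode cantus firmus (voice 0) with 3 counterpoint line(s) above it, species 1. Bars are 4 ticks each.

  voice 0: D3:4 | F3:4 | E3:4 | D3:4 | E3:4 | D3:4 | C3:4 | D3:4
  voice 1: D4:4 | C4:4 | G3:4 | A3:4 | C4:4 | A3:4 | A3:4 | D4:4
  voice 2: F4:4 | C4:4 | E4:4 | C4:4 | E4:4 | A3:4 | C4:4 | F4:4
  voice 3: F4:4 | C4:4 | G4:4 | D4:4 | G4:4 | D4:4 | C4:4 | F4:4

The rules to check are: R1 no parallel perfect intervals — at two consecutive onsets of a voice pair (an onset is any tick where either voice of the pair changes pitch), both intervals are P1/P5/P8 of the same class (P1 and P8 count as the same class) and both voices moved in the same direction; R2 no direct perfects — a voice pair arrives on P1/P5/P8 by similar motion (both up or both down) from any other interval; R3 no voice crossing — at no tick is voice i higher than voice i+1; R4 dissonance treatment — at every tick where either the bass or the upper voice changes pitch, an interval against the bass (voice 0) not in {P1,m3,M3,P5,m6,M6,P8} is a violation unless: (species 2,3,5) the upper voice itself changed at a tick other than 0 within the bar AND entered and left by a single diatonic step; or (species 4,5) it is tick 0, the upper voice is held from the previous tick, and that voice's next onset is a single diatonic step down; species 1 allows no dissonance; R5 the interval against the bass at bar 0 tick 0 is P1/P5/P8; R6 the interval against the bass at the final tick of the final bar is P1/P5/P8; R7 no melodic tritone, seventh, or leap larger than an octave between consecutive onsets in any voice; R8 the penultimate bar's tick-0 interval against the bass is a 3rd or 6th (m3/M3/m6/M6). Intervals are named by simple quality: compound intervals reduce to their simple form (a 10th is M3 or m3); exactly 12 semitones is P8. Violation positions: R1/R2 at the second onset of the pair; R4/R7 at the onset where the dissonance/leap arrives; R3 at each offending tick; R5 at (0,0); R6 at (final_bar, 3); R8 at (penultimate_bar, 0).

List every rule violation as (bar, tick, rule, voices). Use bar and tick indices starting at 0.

(0, 0, R5, (0, 2))
(0, 0, R5, (0, 3))
(1, 0, R1, (2, 3))
(1, 0, R2, (1, 2))
(1, 0, R2, (1, 3))
(3, 0, R2, (0, 3))
(3, 0, R4, (0, 2))
(4, 0, R2, (0, 2))
(4, 0, R2, (1, 3))
(5, 0, R2, (0, 1))
(5, 0, R2, (0, 2))
(5, 0, R2, (0, 3))
(5, 0, R2, (1, 2))
(6, 0, R1, (0, 3))
(6, 0, R8, (0, 2))
(6, 0, R8, (0, 3))
(7, 0, R1, (2, 3))
(7, 0, R2, (0, 1))
(7, 3, R6, (0, 2))
(7, 3, R6, (0, 3))

bar 0: v0=D3 v1=D4 v2=F4 v3=F4 downbeat m3
bar 1: v0=F3 v1=C4 v2=C4 v3=C4 downbeat P5
bar 2: v0=E3 v1=G3 v2=E4 v3=G4 downbeat m3
bar 3: v0=D3 v1=A3 v2=C4 v3=D4 downbeat P8
bar 4: v0=E3 v1=C4 v2=E4 v3=G4 downbeat m3
bar 5: v0=D3 v1=A3 v2=A3 v3=D4 downbeat P8
bar 6: v0=C3 v1=A3 v2=C4 v3=C4 downbeat P8
bar 7: v0=D3 v1=D4 v2=F4 v3=F4 downbeat m3
  -> R5 @ bar 0 tick 0 v(0, 2): opens on m3
  -> R5 @ bar 0 tick 0 v(0, 3): opens on m3
  -> R1 @ bar 1 tick 0 v(2, 3): F4/F4 P1 -> C4/C4 P1 similar
  -> R2 @ bar 1 tick 0 v(1, 2): D4/F4 m3 -> C4/C4 P1 similar
  -> R2 @ bar 1 tick 0 v(1, 3): D4/F4 m3 -> C4/C4 P1 similar
  -> R2 @ bar 3 tick 0 v(0, 3): E3/G4 m3 -> D3/D4 P8 similar
  -> R4 @ bar 3 tick 0 v(0, 2): D3/C4 m7 untreated
  -> R2 @ bar 4 tick 0 v(0, 2): D3/C4 m7 -> E3/E4 P8 similar
  -> R2 @ bar 4 tick 0 v(1, 3): A3/D4 P4 -> C4/G4 P5 similar
  -> R2 @ bar 5 tick 0 v(0, 1): E3/C4 m6 -> D3/A3 P5 similar
  -> R2 @ bar 5 tick 0 v(0, 2): E3/E4 P8 -> D3/A3 P5 similar
  -> R2 @ bar 5 tick 0 v(0, 3): E3/G4 m3 -> D3/D4 P8 similar
  -> R2 @ bar 5 tick 0 v(1, 2): C4/E4 M3 -> A3/A3 P1 similar
  -> R1 @ bar 6 tick 0 v(0, 3): D3/D4 P8 -> C3/C4 P8 similar
  -> R8 @ bar 6 tick 0 v(0, 2): penult P8 not 3rd/6th
  -> R8 @ bar 6 tick 0 v(0, 3): penult P8 not 3rd/6th
  -> R1 @ bar 7 tick 0 v(2, 3): C4/C4 P1 -> F4/F4 P1 similar
  -> R2 @ bar 7 tick 0 v(0, 1): C3/A3 M6 -> D3/D4 P8 similar
  -> R6 @ bar 7 tick 3 v(0, 2): closes on m3
  -> R6 @ bar 7 tick 3 v(0, 3): closes on m3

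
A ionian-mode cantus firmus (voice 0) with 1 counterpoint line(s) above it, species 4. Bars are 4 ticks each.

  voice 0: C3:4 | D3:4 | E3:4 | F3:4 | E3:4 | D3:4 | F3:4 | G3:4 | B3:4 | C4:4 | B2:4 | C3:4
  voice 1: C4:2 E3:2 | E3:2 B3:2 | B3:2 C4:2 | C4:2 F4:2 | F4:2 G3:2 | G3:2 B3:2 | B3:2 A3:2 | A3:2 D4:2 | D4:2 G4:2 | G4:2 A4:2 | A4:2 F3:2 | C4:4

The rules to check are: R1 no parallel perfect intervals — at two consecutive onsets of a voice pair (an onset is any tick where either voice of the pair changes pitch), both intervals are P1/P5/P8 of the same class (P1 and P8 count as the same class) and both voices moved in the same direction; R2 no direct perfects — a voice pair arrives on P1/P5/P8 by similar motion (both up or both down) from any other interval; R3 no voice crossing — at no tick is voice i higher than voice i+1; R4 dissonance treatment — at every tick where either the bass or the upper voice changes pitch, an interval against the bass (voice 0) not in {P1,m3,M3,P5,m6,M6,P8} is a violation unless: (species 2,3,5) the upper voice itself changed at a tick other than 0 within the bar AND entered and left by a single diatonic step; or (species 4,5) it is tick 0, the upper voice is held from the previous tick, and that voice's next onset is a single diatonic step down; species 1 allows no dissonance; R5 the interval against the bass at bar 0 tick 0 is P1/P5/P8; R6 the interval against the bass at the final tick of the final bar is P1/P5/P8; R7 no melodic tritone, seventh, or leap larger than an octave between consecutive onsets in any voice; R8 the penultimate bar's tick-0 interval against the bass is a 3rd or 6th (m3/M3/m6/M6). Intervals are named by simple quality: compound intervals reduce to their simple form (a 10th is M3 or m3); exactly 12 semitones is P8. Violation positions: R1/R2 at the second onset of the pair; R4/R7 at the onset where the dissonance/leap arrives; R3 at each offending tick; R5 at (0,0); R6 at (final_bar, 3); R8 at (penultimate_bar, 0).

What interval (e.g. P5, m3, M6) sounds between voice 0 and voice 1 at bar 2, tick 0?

P5

voice 0=E3 voice 1=B3 -> P5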